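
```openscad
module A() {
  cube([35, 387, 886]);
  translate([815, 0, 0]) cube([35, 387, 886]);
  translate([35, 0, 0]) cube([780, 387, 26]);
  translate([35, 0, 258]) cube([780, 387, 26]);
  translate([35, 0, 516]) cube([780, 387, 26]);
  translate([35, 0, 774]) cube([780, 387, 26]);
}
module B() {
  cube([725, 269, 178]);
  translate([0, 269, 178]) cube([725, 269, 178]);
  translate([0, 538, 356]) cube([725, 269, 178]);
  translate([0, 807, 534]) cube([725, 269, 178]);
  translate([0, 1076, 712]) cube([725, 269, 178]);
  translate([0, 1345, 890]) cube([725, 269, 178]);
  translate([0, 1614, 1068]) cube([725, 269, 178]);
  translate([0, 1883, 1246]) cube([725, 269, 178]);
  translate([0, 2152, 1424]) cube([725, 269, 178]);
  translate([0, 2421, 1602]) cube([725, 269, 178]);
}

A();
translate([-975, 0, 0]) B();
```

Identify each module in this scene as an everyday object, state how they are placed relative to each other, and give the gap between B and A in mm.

The staircase's nearest face is 250 mm from the bookshelf's −x face.

A is a bookshelf. B is a staircase. The staircase is on the floor beside the bookshelf on its −x side. The gap between the staircase and the bookshelf is 250 mm.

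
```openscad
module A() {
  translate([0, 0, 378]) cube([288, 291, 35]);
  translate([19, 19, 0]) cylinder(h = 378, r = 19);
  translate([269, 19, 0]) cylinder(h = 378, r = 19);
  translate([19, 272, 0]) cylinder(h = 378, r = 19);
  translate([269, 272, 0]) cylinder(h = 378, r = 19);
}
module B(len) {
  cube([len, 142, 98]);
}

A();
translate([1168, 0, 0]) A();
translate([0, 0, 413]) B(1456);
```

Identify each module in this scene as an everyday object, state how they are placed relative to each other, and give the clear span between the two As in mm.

A is a stool. B is a beam. A beam spans the tops of two stools. The clear span between the two stools is 880 mm.

Second stool starts at x = 1168; first ends at x = 288; clear span = 1168 − 288 = 880 mm.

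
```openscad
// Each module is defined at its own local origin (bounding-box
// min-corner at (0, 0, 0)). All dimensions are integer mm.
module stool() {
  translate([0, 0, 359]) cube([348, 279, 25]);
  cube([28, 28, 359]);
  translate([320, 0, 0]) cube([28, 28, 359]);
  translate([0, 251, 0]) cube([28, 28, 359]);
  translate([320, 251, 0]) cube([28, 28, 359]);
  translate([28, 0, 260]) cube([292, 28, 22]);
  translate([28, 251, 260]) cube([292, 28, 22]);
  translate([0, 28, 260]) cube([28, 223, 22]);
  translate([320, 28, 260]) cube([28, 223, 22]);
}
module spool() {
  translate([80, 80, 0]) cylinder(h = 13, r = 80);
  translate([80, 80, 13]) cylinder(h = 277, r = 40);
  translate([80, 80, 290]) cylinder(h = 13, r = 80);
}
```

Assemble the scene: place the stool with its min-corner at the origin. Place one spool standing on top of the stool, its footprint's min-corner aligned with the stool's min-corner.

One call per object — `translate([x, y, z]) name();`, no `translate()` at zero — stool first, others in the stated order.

stool();
translate([0, 0, 384]) spool();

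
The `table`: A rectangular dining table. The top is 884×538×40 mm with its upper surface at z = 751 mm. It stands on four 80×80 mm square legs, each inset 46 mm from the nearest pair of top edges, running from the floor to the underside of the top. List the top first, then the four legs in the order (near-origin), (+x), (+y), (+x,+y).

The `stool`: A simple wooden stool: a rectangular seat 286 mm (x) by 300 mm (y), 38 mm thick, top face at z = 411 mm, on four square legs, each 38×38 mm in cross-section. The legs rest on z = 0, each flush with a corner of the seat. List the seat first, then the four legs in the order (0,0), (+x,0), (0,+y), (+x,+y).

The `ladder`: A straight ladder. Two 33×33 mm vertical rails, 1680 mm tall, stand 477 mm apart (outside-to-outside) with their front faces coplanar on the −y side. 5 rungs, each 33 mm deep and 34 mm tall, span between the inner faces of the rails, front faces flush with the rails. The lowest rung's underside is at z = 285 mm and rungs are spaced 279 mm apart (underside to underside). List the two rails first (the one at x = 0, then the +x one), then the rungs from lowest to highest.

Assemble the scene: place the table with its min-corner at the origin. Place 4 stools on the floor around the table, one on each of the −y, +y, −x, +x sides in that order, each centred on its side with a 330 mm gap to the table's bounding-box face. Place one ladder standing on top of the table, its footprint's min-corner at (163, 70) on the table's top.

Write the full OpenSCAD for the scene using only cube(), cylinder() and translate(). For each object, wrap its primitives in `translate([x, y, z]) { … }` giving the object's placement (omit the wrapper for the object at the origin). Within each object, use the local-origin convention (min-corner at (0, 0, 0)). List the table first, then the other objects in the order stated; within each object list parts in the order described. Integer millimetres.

translate([0, 0, 711]) cube([884, 538, 40]);
translate([46, 46, 0]) cube([80, 80, 711]);
translate([758, 46, 0]) cube([80, 80, 711]);
translate([46, 412, 0]) cube([80, 80, 711]);
translate([758, 412, 0]) cube([80, 80, 711]);
translate([299, -630, 0]) {
  translate([0, 0, 373]) cube([286, 300, 38]);
  cube([38, 38, 373]);
  translate([248, 0, 0]) cube([38, 38, 373]);
  translate([0, 262, 0]) cube([38, 38, 373]);
  translate([248, 262, 0]) cube([38, 38, 373]);
}
translate([299, 868, 0]) {
  translate([0, 0, 373]) cube([286, 300, 38]);
  cube([38, 38, 373]);
  translate([248, 0, 0]) cube([38, 38, 373]);
  translate([0, 262, 0]) cube([38, 38, 373]);
  translate([248, 262, 0]) cube([38, 38, 373]);
}
translate([-616, 119, 0]) {
  translate([0, 0, 373]) cube([286, 300, 38]);
  cube([38, 38, 373]);
  translate([248, 0, 0]) cube([38, 38, 373]);
  translate([0, 262, 0]) cube([38, 38, 373]);
  translate([248, 262, 0]) cube([38, 38, 373]);
}
translate([1214, 119, 0]) {
  translate([0, 0, 373]) cube([286, 300, 38]);
  cube([38, 38, 373]);
  translate([248, 0, 0]) cube([38, 38, 373]);
  translate([0, 262, 0]) cube([38, 38, 373]);
  translate([248, 262, 0]) cube([38, 38, 373]);
}
translate([163, 70, 751]) {
  cube([33, 33, 1680]);
  translate([444, 0, 0]) cube([33, 33, 1680]);
  translate([33, 0, 285]) cube([411, 33, 34]);
  translate([33, 0, 564]) cube([411, 33, 34]);
  translate([33, 0, 843]) cube([411, 33, 34]);
  translate([33, 0, 1122]) cube([411, 33, 34]);
  translate([33, 0, 1401]) cube([411, 33, 34]);
}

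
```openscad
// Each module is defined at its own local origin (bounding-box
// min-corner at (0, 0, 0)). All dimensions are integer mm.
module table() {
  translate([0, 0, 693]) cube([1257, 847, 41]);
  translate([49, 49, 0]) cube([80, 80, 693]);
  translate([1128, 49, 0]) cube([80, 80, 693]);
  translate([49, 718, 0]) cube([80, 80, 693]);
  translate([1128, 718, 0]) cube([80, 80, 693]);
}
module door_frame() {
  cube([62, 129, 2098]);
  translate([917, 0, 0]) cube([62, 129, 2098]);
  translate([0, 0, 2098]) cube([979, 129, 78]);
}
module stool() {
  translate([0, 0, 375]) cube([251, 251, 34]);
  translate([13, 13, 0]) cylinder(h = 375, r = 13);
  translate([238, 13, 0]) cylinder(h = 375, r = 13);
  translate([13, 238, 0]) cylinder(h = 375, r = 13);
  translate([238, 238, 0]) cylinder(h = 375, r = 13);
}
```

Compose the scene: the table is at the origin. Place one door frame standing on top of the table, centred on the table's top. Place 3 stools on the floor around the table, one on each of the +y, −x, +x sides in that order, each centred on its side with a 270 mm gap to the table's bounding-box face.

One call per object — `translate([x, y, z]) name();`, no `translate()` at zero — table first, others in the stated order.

table();
translate([139, 359, 734]) door_frame();
translate([503, 1117, 0]) stool();
translate([-521, 298, 0]) stool();
translate([1527, 298, 0]) stool();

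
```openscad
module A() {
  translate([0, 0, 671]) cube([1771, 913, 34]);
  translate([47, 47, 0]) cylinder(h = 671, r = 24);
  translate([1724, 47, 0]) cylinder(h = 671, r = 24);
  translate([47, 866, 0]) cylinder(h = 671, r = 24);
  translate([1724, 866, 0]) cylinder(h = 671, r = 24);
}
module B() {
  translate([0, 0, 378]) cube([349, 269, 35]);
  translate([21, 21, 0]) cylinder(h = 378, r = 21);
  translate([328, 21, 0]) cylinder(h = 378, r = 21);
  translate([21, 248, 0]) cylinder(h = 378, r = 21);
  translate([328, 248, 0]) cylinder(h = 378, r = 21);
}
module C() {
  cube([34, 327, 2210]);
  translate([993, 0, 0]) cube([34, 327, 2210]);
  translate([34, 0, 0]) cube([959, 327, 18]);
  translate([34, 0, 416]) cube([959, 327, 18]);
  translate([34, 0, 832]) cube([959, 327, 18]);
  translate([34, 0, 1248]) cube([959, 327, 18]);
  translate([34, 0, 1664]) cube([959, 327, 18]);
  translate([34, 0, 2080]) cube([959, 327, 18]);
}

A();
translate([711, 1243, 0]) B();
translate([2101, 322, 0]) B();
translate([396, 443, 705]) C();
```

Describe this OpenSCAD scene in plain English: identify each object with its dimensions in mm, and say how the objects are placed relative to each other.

A is a table with a 1771×913 mm rectangular top, 34 mm thick, top surface at z = 705 mm, supported by four round legs of 48 mm diameter, each leg's bounding box inset 23 mm from the nearest pair of top edges, running from the floor.

B is a four-legged stool. The seat is 349×269 mm, 35 mm thick, top at z = 413 mm. It stands on four round legs, each 42 mm in diameter, from z = 0 to the seat underside, each leg's axis is inset half a diameter from the nearest pair of seat edges (so the leg's bounding box is flush with the corner).

C is a bookshelf 1027 mm wide overall, 327 mm deep and 2210 mm tall. The two sides are 34 mm thick vertical panels. 6 horizontal shelves of 18 mm thickness span between the inner faces of the sides; the lowest shelf sits on the floor and shelves are stacked with a clear vertical gap of 398 mm between each pair.

Two stools sit around the table at the +y, +x sides. The bookshelf is on top of the table.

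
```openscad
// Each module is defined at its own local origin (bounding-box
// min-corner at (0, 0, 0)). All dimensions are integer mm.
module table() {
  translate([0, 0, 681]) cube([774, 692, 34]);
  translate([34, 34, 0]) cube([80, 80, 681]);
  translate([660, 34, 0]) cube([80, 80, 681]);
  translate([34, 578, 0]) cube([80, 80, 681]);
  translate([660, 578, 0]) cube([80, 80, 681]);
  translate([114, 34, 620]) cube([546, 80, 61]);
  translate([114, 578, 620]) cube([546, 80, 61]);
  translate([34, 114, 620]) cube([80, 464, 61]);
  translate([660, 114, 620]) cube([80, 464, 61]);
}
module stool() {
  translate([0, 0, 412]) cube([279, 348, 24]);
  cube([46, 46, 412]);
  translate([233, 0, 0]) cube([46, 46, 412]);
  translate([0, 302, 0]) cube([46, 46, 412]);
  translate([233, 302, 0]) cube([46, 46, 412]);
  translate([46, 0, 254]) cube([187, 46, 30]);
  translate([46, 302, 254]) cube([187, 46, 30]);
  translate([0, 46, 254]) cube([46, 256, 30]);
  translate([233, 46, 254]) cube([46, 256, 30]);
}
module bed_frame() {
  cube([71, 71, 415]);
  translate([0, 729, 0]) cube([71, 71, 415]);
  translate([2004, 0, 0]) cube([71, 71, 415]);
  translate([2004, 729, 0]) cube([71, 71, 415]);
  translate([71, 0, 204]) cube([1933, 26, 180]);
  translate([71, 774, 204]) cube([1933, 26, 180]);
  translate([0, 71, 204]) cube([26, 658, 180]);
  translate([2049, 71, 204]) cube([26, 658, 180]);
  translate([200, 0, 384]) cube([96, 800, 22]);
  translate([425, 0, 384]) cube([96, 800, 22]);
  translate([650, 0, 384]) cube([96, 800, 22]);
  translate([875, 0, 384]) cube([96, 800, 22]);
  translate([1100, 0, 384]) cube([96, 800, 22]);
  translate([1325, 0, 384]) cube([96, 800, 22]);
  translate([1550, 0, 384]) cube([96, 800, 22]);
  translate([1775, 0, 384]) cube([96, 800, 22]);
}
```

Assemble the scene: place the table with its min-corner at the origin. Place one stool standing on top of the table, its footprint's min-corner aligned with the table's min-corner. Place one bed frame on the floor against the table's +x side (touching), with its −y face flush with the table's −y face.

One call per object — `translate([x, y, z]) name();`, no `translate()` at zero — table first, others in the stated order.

table();
translate([0, 0, 715]) stool();
translate([774, 0, 0]) bed_frame();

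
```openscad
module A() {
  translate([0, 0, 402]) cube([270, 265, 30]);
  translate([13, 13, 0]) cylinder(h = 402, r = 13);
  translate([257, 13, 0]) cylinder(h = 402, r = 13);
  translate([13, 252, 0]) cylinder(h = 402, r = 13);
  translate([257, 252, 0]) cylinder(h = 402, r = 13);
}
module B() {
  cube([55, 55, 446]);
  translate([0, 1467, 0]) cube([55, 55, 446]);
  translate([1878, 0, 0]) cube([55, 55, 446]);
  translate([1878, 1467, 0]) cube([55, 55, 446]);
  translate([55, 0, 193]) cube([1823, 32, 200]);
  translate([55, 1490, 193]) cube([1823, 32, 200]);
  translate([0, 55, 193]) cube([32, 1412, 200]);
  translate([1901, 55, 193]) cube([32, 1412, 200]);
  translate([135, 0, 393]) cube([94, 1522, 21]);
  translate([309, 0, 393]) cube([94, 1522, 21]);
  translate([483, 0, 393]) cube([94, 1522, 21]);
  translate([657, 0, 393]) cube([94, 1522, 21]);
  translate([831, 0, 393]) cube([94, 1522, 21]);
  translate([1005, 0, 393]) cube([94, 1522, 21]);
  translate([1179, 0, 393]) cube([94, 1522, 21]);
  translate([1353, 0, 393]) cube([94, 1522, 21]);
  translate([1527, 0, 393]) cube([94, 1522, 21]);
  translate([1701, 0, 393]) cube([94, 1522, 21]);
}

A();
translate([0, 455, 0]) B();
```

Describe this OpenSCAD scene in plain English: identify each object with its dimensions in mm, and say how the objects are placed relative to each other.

A is a simple wooden stool: a rectangular seat 270 mm (x) by 265 mm (y), 30 mm thick, top face at z = 432 mm, on four round legs, each 26 mm in diameter. The legs rest on z = 0, each leg's axis is inset half a diameter from the nearest pair of seat edges (so the leg's bounding box is flush with the corner).

B is a bed frame 1933 mm long (x) by 1522 mm wide (y). Four 55×55 mm corner posts, 446 mm tall, at the corners of the footprint. Four rails of 32 mm thickness and 200 mm height run between adjacent posts with their undersides at z = 193 mm, their outer faces flush with the outside of the frame (the two x-running rails run between the posts' inner faces; the two y-running rails run between the posts' inner faces). 10 slats, each 94 mm wide (x) and 21 mm thick, lie across the top of the two x-running rails, running the full 1522 mm width of the frame in y; the slats are evenly spaced along x between the inner faces of the end posts with equal gaps (rounded down to the nearest mm) at the −x end and between each pair — any rounding remainder accumulates at the +x end.

The bed frame is on the floor beside the stool on its +y side.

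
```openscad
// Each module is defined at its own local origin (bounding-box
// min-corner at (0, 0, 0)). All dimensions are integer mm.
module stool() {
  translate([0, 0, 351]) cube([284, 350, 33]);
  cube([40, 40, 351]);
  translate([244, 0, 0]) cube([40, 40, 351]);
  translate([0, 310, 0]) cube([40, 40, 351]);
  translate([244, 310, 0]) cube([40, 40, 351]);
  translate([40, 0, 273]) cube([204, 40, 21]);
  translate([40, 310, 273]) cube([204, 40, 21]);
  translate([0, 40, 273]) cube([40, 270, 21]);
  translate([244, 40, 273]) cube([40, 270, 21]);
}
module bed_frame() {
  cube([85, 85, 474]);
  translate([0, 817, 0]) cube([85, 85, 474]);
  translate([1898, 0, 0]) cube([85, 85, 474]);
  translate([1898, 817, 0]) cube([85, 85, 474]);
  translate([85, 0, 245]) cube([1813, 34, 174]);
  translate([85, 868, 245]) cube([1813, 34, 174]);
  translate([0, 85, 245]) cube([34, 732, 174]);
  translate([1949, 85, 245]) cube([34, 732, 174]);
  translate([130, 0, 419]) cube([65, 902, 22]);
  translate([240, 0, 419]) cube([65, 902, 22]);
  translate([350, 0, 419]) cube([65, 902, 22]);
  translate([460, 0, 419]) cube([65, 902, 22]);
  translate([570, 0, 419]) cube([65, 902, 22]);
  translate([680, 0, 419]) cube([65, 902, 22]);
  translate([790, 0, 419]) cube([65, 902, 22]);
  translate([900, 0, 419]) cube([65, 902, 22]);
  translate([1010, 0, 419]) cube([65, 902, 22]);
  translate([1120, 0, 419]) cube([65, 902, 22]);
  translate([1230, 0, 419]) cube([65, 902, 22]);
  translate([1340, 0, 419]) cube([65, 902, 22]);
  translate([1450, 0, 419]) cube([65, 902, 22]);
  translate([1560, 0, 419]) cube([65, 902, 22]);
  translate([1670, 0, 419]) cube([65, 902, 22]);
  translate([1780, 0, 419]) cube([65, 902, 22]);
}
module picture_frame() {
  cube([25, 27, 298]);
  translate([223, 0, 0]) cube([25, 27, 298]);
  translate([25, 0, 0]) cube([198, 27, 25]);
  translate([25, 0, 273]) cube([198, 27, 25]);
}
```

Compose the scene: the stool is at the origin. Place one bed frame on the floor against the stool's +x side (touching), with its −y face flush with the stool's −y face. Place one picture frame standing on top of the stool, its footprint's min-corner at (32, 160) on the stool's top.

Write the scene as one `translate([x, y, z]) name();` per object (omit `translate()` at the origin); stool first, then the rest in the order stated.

stool();
translate([284, 0, 0]) bed_frame();
translate([32, 160, 384]) picture_frame();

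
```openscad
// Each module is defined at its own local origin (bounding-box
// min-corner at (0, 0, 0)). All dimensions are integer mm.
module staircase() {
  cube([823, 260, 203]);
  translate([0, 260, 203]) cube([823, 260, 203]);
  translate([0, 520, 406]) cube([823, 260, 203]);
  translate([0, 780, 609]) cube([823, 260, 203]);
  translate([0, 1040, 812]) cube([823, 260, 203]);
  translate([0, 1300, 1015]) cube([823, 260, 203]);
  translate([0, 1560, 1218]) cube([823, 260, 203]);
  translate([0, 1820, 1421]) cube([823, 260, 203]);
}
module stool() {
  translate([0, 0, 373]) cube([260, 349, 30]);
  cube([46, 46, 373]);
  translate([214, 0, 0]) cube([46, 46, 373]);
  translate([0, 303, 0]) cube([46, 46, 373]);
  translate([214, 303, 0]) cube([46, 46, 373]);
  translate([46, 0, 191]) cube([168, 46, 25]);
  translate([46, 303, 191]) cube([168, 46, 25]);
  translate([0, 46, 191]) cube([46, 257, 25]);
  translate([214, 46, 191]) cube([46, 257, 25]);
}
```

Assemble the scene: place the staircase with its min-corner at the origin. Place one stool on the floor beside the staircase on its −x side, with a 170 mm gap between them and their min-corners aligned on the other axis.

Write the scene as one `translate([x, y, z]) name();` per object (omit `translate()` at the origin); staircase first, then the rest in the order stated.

staircase();
translate([-430, 0, 0]) stool();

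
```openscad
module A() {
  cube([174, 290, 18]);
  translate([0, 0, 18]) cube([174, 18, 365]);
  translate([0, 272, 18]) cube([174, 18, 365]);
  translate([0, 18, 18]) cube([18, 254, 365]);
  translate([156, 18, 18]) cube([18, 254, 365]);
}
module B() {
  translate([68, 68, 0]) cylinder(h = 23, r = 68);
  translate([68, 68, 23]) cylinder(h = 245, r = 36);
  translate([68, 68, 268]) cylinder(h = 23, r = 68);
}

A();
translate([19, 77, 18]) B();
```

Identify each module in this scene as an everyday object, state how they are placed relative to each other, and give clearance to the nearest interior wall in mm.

A is an open box. B is a spool. The spool sits inside the open box, centred. The clearance to the nearest interior wall is 1 mm.

Clearances: x = 1, y = 59; minimum 1 mm.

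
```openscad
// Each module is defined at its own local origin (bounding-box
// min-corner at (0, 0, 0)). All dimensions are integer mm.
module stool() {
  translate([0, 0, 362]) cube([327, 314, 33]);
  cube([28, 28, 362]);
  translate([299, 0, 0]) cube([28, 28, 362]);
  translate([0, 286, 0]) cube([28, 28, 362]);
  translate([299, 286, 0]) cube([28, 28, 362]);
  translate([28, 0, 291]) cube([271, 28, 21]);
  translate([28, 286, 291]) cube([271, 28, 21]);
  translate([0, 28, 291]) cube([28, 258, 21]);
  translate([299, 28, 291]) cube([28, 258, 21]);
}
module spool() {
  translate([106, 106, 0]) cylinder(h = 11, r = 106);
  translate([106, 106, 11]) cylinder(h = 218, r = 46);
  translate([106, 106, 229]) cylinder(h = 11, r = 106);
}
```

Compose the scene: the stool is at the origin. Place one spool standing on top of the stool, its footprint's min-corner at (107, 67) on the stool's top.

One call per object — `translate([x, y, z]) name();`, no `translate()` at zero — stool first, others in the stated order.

stool();
translate([107, 67, 395]) spool();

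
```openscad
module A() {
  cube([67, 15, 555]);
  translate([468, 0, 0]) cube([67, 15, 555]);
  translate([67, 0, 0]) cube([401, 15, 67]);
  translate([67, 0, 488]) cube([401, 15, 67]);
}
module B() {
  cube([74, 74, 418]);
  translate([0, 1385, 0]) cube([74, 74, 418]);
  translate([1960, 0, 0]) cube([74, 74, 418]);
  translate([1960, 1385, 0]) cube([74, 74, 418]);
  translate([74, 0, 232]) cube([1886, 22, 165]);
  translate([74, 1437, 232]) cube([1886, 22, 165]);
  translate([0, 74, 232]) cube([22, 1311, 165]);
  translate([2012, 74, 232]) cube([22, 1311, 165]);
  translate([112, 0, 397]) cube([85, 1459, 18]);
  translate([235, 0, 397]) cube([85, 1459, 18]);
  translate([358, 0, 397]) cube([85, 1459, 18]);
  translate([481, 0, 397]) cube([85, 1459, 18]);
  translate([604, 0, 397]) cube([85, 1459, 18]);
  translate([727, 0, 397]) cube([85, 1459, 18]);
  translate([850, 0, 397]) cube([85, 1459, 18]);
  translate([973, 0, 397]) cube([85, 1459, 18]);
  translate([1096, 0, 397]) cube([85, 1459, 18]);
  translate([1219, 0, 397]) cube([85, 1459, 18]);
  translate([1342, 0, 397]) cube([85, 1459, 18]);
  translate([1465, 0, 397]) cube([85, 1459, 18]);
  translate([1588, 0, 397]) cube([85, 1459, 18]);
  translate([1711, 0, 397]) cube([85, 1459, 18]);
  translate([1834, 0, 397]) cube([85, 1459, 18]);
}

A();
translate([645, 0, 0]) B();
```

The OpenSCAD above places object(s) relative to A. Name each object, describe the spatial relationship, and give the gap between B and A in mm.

A is a picture frame. B is a bed frame. The bed frame is on the floor beside the picture frame on its +x side. The gap between the bed frame and the picture frame is 110 mm.

The bed frame's nearest face is 110 mm from the picture frame's +x face.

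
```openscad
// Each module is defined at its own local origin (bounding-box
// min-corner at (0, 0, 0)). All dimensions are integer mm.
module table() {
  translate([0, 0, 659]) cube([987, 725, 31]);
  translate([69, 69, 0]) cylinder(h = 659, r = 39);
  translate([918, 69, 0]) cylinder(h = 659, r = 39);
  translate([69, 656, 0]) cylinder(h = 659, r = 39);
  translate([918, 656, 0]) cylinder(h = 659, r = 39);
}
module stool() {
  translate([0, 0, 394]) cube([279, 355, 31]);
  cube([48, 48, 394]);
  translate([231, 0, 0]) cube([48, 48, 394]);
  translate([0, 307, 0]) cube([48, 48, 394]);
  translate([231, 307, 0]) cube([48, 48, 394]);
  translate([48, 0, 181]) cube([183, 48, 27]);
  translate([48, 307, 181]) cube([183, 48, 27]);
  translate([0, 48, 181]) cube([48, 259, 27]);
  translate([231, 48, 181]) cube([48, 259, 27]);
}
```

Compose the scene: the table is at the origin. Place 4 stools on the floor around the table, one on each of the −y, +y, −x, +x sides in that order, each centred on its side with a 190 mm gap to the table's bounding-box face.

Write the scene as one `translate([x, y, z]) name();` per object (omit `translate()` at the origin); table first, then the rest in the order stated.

table();
translate([354, -545, 0]) stool();
translate([354, 915, 0]) stool();
translate([-469, 185, 0]) stool();
translate([1177, 185, 0]) stool();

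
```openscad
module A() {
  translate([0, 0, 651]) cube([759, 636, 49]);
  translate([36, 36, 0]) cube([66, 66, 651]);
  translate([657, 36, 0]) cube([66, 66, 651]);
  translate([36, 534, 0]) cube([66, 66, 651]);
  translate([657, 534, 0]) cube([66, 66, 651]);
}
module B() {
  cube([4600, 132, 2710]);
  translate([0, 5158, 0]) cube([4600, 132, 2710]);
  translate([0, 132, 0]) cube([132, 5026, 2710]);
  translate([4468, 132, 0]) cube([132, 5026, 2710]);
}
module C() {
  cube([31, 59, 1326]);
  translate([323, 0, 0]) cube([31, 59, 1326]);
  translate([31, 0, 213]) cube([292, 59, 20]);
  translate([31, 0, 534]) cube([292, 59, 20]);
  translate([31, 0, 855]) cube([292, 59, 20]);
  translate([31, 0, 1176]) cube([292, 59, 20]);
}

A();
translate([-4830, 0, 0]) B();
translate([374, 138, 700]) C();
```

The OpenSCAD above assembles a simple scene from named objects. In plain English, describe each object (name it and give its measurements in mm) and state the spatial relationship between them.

A is a rectangular dining table. The top is 759×636×49 mm with its upper surface at z = 700 mm. It stands on four 66×66 mm square legs, each inset 36 mm from the nearest pair of top edges, running from the floor to the underside of the top.

B is a box-shaped house frame (walls only): outside footprint 4600×5290 mm, wall height 2710 mm, wall thickness 132 mm. The two y-facing walls run the full x-width; the two x-facing walls fit between the inner faces of the y-facing walls.

C is a straight ladder. Two 31×59 mm vertical rails, 1326 mm tall, stand 354 mm apart (outside-to-outside) with their front faces coplanar on the −y side. 4 rungs, each 59 mm deep and 20 mm tall, span between the inner faces of the rails, front faces flush with the rails. The lowest rung's underside is at z = 213 mm and rungs are spaced 321 mm apart (underside to underside).

The house frame is on the floor beside the table on its −x side. The ladder is on top of the table.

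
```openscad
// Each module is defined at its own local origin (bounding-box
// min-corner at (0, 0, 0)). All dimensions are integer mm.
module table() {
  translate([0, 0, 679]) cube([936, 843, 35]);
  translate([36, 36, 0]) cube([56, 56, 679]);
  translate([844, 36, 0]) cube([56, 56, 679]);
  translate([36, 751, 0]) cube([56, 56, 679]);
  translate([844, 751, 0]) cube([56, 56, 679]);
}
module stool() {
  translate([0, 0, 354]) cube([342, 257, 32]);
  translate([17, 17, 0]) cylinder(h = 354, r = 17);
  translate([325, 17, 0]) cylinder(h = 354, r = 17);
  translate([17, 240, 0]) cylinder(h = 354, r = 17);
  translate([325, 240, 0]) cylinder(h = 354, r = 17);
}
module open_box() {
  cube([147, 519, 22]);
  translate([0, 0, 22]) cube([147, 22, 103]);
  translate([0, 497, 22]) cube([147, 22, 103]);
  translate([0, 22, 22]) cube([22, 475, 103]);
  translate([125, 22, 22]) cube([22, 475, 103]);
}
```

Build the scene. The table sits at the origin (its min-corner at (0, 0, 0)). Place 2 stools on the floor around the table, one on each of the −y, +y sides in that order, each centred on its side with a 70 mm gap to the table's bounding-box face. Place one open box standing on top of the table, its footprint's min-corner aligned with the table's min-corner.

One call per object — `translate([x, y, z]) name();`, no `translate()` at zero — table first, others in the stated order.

table();
translate([297, -327, 0]) stool();
translate([297, 913, 0]) stool();
translate([0, 0, 714]) open_box();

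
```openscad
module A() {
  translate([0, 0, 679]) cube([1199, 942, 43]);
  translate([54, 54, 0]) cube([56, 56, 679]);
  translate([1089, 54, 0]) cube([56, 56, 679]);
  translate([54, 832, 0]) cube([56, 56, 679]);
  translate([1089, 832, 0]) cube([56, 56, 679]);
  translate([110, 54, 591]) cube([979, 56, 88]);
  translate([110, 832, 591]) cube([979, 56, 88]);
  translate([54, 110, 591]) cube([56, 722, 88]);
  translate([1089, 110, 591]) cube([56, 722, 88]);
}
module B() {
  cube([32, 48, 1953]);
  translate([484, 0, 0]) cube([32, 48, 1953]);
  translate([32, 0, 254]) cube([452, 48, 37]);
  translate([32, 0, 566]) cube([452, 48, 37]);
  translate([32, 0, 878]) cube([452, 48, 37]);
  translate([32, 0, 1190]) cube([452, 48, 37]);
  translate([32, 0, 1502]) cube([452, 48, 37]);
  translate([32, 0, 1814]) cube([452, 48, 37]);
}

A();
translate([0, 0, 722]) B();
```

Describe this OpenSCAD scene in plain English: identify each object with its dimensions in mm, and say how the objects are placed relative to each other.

A is a table: top 1199 mm (x) × 942 mm (y), 43 mm thick, upper face at z = 722 mm, on four 56×56 mm square legs, each inset 54 mm from the nearest pair of top edges, running from z = 0 to the bottom of the top. Four apron rails, 56 mm thick and 88 mm tall, run between adjacent legs with their top edges flush with the underside of the top and their outer faces flush with the legs' outer faces.

B is a wooden ladder with two side rails of 32×48 mm section and 1953 mm height, set 516 mm apart overall. Between them run 6 rectangular rungs (48 mm deep, 37 mm thick), front faces flush with the rails' −y face. The bottom of the first rung is 254 mm above the floor and each subsequent rung is 312 mm higher than the one below.

The ladder is on top of the table.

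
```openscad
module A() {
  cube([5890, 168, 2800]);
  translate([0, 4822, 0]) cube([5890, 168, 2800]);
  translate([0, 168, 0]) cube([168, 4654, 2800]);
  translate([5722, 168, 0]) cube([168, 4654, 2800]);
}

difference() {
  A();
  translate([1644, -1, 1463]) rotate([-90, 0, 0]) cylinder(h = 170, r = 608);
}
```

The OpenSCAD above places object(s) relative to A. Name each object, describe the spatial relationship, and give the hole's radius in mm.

A is a house frame. The house frame has a circular hole through its front wall. The hole's radius is 608 mm.

The subtracted cylinder has r = 608 mm.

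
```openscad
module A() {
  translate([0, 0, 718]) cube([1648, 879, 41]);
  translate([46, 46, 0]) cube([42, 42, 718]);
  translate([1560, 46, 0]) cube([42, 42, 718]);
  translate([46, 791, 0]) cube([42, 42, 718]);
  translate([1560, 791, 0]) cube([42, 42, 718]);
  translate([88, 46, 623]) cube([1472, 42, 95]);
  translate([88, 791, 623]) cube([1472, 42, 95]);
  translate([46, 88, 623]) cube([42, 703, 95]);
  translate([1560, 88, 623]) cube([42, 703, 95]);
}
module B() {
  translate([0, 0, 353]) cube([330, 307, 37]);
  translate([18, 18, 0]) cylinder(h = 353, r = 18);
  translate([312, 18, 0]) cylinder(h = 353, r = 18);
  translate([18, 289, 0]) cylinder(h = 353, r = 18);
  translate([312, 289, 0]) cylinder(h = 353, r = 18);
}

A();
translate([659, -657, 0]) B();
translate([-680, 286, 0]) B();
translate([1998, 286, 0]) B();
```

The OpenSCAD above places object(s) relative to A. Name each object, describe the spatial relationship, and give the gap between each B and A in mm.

A is a table. B is a stool. Three stools sit around the table at the −y, −x, +x sides. The gap between each stool and the table is 350 mm.

Each stool's nearest face is 350 mm from the table's bounding box.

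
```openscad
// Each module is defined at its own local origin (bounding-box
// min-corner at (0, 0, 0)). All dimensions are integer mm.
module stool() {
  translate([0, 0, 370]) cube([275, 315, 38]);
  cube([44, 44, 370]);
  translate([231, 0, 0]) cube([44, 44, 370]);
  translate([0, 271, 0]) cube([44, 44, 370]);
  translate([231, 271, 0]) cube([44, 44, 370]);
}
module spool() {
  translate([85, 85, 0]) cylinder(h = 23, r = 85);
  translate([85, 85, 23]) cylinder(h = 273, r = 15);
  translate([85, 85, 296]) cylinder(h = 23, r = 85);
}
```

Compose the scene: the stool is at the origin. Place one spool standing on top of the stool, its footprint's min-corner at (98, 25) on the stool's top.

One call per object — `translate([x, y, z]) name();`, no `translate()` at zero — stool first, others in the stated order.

stool();
translate([98, 25, 408]) spool();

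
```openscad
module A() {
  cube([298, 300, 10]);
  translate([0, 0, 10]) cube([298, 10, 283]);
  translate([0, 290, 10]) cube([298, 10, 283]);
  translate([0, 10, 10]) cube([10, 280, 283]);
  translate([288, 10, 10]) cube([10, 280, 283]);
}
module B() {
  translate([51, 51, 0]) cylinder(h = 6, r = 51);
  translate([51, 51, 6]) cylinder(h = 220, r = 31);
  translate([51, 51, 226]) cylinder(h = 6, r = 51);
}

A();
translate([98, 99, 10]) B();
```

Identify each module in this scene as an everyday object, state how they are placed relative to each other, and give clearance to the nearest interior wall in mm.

A is an open box. B is a spool. The spool sits inside the open box, centred. The clearance to the nearest interior wall is 88 mm.

Clearances: x = 88, y = 89; minimum 88 mm.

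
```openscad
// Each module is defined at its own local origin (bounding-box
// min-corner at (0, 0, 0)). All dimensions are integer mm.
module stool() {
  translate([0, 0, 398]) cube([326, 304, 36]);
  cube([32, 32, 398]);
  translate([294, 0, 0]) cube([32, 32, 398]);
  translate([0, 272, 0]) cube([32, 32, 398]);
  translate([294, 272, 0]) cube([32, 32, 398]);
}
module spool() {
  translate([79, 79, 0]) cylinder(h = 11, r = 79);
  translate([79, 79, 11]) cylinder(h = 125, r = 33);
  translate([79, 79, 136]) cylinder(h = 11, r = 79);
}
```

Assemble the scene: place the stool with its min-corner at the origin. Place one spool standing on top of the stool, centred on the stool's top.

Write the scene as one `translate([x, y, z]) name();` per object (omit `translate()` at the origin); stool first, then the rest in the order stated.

stool();
translate([84, 73, 434]) spool();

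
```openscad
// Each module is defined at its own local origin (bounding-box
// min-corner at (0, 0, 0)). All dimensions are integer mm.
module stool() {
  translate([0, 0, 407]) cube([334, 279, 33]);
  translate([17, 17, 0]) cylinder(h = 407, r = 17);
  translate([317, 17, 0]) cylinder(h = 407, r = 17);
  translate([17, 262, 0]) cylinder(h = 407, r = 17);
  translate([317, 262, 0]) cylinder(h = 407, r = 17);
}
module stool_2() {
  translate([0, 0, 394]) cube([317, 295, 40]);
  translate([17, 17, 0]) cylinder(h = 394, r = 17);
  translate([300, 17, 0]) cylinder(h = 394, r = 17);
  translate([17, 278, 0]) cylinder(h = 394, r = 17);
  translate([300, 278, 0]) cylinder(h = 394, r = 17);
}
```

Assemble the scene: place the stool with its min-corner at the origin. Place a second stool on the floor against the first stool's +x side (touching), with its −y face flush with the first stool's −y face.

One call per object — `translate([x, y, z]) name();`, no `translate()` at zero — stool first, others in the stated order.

stool();
translate([334, 0, 0]) stool_2();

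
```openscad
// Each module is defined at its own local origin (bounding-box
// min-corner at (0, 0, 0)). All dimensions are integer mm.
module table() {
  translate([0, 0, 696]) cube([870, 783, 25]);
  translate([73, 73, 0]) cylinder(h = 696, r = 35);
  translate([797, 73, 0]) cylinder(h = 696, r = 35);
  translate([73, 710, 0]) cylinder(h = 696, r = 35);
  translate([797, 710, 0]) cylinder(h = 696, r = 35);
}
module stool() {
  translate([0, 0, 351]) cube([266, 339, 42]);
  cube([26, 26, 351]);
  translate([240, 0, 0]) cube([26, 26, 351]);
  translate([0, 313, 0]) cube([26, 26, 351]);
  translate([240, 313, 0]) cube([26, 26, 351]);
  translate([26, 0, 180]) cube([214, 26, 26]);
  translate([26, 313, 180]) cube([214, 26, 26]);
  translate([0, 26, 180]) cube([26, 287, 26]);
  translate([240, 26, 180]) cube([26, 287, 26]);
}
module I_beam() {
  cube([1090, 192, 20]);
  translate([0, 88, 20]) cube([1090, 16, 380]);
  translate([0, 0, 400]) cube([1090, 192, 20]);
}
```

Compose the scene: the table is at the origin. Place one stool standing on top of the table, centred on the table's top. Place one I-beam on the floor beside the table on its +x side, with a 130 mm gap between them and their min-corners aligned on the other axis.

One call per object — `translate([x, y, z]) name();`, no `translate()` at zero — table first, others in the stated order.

table();
translate([302, 222, 721]) stool();
translate([1000, 0, 0]) I_beam();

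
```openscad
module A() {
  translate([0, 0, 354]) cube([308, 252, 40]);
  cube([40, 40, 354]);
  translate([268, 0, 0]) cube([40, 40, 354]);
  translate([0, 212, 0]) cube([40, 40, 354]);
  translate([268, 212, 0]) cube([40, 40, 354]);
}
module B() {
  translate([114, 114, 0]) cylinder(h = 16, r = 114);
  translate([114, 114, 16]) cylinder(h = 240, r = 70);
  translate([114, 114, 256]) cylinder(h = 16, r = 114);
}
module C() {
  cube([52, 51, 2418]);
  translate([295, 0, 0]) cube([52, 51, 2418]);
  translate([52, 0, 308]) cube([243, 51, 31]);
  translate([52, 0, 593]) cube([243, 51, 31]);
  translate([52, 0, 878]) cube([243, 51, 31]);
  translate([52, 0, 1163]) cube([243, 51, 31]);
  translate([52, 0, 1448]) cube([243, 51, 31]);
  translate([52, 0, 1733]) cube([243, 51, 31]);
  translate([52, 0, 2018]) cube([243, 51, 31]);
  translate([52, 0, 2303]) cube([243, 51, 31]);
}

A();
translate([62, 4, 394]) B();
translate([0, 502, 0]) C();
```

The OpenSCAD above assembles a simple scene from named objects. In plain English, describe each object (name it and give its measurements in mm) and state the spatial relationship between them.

A is a simple wooden stool: a rectangular seat 308 mm (x) by 252 mm (y), 40 mm thick, top face at z = 394 mm, on four square legs, each 40×40 mm in cross-section. The legs rest on z = 0, each flush with a corner of the seat.

B is a spool: two coaxial disc flanges of radius 114 mm and thickness 16 mm, joined by a core cylinder of radius 70 mm and height 240 mm. The lower flange rests on z = 0 and the three cylinders share a vertical axis.

C is a wooden ladder with two side rails of 52×51 mm section and 2418 mm height, set 347 mm apart overall. Between them run 8 rectangular rungs (51 mm deep, 31 mm thick), front faces flush with the rails' −y face. The bottom of the first rung is 308 mm above the floor and each subsequent rung is 285 mm higher than the one below.

The spool is on top of the stool. The ladder is on the floor beside the stool on its +y side.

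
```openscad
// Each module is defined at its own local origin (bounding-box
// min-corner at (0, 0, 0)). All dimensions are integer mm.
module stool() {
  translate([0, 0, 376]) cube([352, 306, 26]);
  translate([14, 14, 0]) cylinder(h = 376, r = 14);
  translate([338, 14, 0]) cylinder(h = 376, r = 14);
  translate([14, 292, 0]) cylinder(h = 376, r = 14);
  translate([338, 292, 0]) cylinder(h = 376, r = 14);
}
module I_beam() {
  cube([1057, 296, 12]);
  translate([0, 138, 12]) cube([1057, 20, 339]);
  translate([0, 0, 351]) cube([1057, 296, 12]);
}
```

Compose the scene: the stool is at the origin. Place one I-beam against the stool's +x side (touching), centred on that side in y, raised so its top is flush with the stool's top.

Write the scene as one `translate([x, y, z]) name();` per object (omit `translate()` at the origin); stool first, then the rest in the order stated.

stool();
translate([352, 5, 39]) I_beam();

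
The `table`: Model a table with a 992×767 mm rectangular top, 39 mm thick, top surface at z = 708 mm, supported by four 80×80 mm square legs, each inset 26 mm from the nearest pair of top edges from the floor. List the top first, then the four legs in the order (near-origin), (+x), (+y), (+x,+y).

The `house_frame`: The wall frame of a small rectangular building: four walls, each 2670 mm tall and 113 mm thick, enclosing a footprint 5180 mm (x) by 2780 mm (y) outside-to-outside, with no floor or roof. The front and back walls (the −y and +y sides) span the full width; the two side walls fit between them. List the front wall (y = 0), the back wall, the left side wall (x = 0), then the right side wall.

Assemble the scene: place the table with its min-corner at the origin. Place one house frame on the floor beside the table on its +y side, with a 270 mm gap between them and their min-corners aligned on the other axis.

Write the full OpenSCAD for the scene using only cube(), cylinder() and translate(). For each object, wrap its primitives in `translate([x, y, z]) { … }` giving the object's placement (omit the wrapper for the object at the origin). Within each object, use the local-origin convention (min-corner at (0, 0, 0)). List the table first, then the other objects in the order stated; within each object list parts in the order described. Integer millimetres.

translate([0, 0, 669]) cube([992, 767, 39]);
translate([26, 26, 0]) cube([80, 80, 669]);
translate([886, 26, 0]) cube([80, 80, 669]);
translate([26, 661, 0]) cube([80, 80, 669]);
translate([886, 661, 0]) cube([80, 80, 669]);
translate([0, 1037, 0]) {
  cube([5180, 113, 2670]);
  translate([0, 2667, 0]) cube([5180, 113, 2670]);
  translate([0, 113, 0]) cube([113, 2554, 2670]);
  translate([5067, 113, 0]) cube([113, 2554, 2670]);
}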